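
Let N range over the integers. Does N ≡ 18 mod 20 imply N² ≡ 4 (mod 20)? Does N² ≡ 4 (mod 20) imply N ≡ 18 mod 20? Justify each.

Forward direction. Suppose N ≡ 18 mod 20. Write N = 20j + 18. Then (20j + 18)² = 400j² + 720j + 324 = 20(20j² + 36j + 16) + 4, so N² ≡ 4 (mod 20).

Converse. This fails: take N = 2. Then 2² = 4 ≡ 4 (mod 20), yet 2 ≡ 2 (mod 20), not 18.

Only the forward direction holds.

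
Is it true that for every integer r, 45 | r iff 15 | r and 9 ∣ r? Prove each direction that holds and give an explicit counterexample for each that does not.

Both implications hold.

(→) If 45 ∣ r, write r = 45q. Since 45 = 3·15, r = 15·(3q), so 15 ∣ r; and since 45 = 5·9, r = 9·(5q), so 9 ∣ r.

(←) Suppose 15 ∣ r and 9 ∣ r. Any common multiple of 15 and 9 is a multiple of their lcm; here lcm(15, 9) = 15·9/gcd(15, 9) = 135/3 = 45, so 45 ∣ r.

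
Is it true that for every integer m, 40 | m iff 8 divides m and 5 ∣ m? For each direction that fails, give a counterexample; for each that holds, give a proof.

Both directions hold; the statement is true.

(←) Suppose 8 ∣ m and 5 ∣ m. Any common multiple of 8 and 5 is a multiple of their lcm; here gcd(8, 5) = 1, so lcm(8, 5) = 8·5 = 40, so 40 ∣ m.

(→) If 40 ∣ m, write m = 40q. Since 40 = 5·8, m = 8·(5q), so 8 ∣ m; and since 40 = 8·5, m = 5·(8q), so 5 ∣ m.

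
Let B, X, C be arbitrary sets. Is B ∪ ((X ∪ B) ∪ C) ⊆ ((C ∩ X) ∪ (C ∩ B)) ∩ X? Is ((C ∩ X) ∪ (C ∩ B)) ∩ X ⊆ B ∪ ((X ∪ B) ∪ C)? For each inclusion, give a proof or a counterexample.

Only the reverse inclusion holds.

(⟸) Let x ∈ ((C ∩ X) ∪ (C ∩ B)) ∩ X. Then either x ∈ X ∩ C and x ∉ B; or x ∈ B ∩ X ∩ C. In each case x ∈ B ∪ ((X ∪ B) ∪ C), so ((C ∩ X) ∪ (C ∩ B)) ∩ X ⊆ B ∪ ((X ∪ B) ∪ C).

(⟹) This inclusion fails. Take B = {1}, X = ∅, C = ∅; then 1 ∈ B ∪ ((X ∪ B) ∪ C) but 1 ∉ ((C ∩ X) ∪ (C ∩ B)) ∩ X.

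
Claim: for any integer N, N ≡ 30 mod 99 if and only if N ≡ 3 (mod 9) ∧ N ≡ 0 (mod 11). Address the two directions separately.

Forward direction. This fails: N = 30 gives 30 ≡ 30 (mod 99) but 30 ≡ 8 (mod 11), so the conjunction on the right does not hold.

Converse. This fails: N = 66 satisfies both congruences on the right (66 ≡ 3 mod 9 and 66 ≡ 0 mod 11) yet 66 ≡ 66 (mod 99), not 30.

Both directions fail.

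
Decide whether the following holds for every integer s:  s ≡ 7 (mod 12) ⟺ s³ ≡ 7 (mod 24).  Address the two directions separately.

[⇒] This fails: take s = 19. Then 19 ≡ 7 (mod 12), but 19³ = 6859 ≡ 19 (mod 24), not 7.

[⇐] Conversely, the residues r modulo 24 with r³ ≡ 7 (mod 24) are exactly {7}, and each is ≡ 7 (mod 12).

Only the converse holds.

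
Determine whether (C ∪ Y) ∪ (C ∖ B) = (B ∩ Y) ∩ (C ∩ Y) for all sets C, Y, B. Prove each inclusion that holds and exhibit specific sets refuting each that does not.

(⊆) fails; (⊇) holds.

(⊆) This inclusion fails. Take C = {1}, Y = ∅, B = ∅; then 1 ∈ (C ∪ Y) ∪ (C ∖ B) but 1 ∉ (B ∩ Y) ∩ (C ∩ Y).

(⊇) Let x ∈ (B ∩ Y) ∩ (C ∩ Y). Then x ∈ C ∩ Y ∩ B, from which x ∈ (C ∪ Y) ∪ (C ∖ B).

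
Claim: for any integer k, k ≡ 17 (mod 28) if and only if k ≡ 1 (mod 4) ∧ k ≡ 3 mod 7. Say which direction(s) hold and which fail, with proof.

(→) Suppose k ≡ 17 (mod 28); write k = 28j + 17. Since 4 ∣ 28, reducing mod 4 gives k ≡ 17 ≡ 1 (mod 4); since 7 ∣ 28, reducing mod 7 gives k ≡ 17 ≡ 3 (mod 7).

(←) Conversely, if k ≡ 1 (mod 4) and k ≡ 3 (mod 7), then by the Chinese remainder theorem k ≡ 17 (mod 28). This is exactly k ≡ 17 (mod 28).

Equivalent; both directions hold.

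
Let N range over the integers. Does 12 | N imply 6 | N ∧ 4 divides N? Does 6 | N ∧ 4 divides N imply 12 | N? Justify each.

(⟹) If 12 ∣ N, write N = 12q. Since 12 = 2·6, N = 6·(2q), so 6 ∣ N; and since 12 = 3·4, N = 4·(3q), so 4 ∣ N.

(⟸) Suppose 6 ∣ N and 4 ∣ N. Any common multiple of 6 and 4 is a multiple of their lcm; here lcm(6, 4) = 6·4/gcd(6, 4) = 24/2 = 12, so 12 ∣ N.

Both implications hold.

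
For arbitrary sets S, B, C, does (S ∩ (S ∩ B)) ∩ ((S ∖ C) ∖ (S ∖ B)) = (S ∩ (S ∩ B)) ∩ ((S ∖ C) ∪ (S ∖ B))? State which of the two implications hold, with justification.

(⊆) Let x ∈ (S ∩ (S ∩ B)) ∩ ((S ∖ C) ∖ (S ∖ B)). Then x ∈ S ∩ B and x ∉ C, from which x ∈ (S ∩ (S ∩ B)) ∩ ((S ∖ C) ∪ (S ∖ B)).

(⊇) Let x ∈ (S ∩ (S ∩ B)) ∩ ((S ∖ C) ∪ (S ∖ B)). Then x ∈ S ∩ B and x ∉ C, from which x ∈ (S ∩ (S ∩ B)) ∩ ((S ∖ C) ∖ (S ∖ B)).

Both inclusions hold; the sets are equal.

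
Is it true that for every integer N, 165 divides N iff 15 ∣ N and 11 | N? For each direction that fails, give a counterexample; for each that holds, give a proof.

Forward direction. If 165 ∣ N, write N = 165q. Since 165 = 11·15, N = 15·(11q), so 15 ∣ N; and since 165 = 15·11, N = 11·(15q), so 11 ∣ N.

Converse. Suppose 15 ∣ N and 11 ∣ N. Any common multiple of 15 and 11 is a multiple of their lcm; here gcd(15, 11) = 1, so lcm(15, 11) = 15·11 = 165, so 165 ∣ N.

Both implications hold.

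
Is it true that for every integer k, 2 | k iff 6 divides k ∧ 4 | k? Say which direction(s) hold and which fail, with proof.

Not equivalent: only (⇐) holds.

[⇐] Suppose 6 ∣ k and 4 ∣ k. Any common multiple of 6 and 4 is a multiple of their lcm; here lcm(6, 4) = 6·4/gcd(6, 4) = 24/2 = 12, so 12 ∣ k. Since 2 ∣ 12, it follows that 2 ∣ k.

[⇒] This fails: take k = 2. Certainly 2 ∣ 2, but 6 ∤ 2.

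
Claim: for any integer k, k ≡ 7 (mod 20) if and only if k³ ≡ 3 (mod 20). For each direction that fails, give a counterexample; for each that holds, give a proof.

(⟹) Suppose k ≡ 7 (mod 20). Write k = 20j + 7. Then (20j + 7)³ = 8000j³ + 8400j² + 2940j + 343 = 20(400j³ + 420j² + 147j + 17) + 3, so k³ ≡ 3 (mod 20).

(⟸) Conversely, suppose k³ ≡ 3 (mod 20). The only residue r in {0, …, 19} with r³ ≡ 3 (mod 20) is r = 7, so k ≡ 7 (mod 20).

Both directions hold.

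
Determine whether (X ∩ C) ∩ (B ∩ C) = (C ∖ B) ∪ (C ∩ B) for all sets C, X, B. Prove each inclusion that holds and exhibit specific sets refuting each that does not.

(⊆) holds; (⊇) fails.

(⟹) Let x ∈ (X ∩ C) ∩ (B ∩ C). Then x ∈ C ∩ X ∩ B, from which x ∈ (C ∖ B) ∪ (C ∩ B).

(⟸) This inclusion fails. Take C = {1}, X = ∅, B = ∅; then 1 ∈ (C ∖ B) ∪ (C ∩ B) but 1 ∉ (X ∩ C) ∩ (B ∩ C).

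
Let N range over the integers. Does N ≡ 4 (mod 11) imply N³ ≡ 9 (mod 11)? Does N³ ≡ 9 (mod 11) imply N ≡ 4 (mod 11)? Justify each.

[⇒] Suppose N ≡ 4 (mod 11). Write N = 11j + 4. Then (11j + 4)³ = 1331j³ + 1452j² + 528j + 64 = 11(121j³ + 132j² + 48j + 5) + 9, so N³ ≡ 9 (mod 11).

[⇐] For the converse, argue contrapositively. If N ≢ 4 (mod 11), then N is congruent to one of 0, 1, 2, 3, 5, 6, 7, 8, 9, 10 modulo 11, and these give N³ ≡ 0, 1, 8, 5, 4, 7, 2, 6, 3, 10 respectively — never 9.

Both implications hold.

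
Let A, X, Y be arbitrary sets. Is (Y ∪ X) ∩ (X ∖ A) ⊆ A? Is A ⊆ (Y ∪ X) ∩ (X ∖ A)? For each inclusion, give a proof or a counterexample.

Both inclusions fail.

(⊆) This inclusion fails. Take A = ∅, X = {1}, Y = ∅; then 1 ∈ (Y ∪ X) ∩ (X ∖ A) but 1 ∉ A.

(⊇) This inclusion fails. Take A = {1}, X = ∅, Y = ∅; then 1 ∈ A but 1 ∉ (Y ∪ X) ∩ (X ∖ A).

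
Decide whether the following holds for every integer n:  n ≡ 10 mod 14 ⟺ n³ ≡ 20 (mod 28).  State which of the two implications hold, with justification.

(⇒) holds; (⇐) fails.

(→) Suppose n ≡ 10 (mod 14). Working modulo 28, n ∈ {10, 24}; for each such r, r³ ≡ 20 (mod 28).

(←) This fails: take n = 6. Then 6³ = 216 ≡ 20 (mod 28), yet 6 ≡ 6 (mod 14), not 10.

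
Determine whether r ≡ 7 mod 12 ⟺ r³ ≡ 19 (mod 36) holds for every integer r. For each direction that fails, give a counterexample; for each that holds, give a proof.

The biconditional holds.

Converse. The residues r modulo 36 with r³ ≡ 19 (mod 36) are exactly {7, 19, 31}, and each is ≡ 7 (mod 12).

Forward direction. Suppose r ≡ 7 (mod 12). Working modulo 36, r ∈ {7, 19, 31}; for each such r, r³ ≡ 19 (mod 36).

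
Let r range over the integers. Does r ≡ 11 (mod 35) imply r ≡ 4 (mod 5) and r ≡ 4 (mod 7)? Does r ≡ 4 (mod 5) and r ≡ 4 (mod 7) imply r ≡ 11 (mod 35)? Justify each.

(→) This fails: r = 11 gives 11 ≡ 11 (mod 35) but 11 ≡ 1 (mod 5), so the conjunction on the right does not hold.

(←) This fails: r = 4 satisfies both congruences on the right (4 ≡ 4 mod 5 and 4 ≡ 4 mod 7) yet 4 ≡ 4 (mod 35), not 11.

Neither direction holds.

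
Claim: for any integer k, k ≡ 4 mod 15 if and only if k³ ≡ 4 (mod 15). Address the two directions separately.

(→) Suppose k ≡ 4 mod 15. Write k = 15j + 4. Then (15j + 4)³ = 3375j³ + 2700j² + 720j + 64 = 15(225j³ + 180j² + 48j + 4) + 4, so k³ ≡ 4 (mod 15).

(←) Conversely, suppose k³ ≡ 4 (mod 15). The only residue r in {0, …, 14} with r³ ≡ 4 (mod 15) is r = 4, so k ≡ 4 (mod 15).

Both directions hold; the statement is true.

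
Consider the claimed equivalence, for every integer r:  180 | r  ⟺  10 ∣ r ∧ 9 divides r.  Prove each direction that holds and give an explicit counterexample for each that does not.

[⇒] If 180 ∣ r, write r = 180q. Since 180 = 18·10, r = 10·(18q), so 10 ∣ r; and since 180 = 20·9, r = 9·(20q), so 9 ∣ r.

[⇐] This fails: take r = 90. Both 10 ∣ 90 and 9 ∣ 90, yet 90 is not a multiple of 180 (since 90 = 0·180 + 90), so 180 ∤ 90.

(⇒) holds; (⇐) fails.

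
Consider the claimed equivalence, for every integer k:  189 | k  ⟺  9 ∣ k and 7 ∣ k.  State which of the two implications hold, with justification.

(⇐) This fails: take k = 63. Both 9 ∣ 63 and 7 ∣ 63, yet 63 is not a multiple of 189 (since 63 = 0·189 + 63), so 189 ∤ 63.

(⇒) If 189 ∣ k, write k = 189q. Since 189 = 21·9, k = 9·(21q), so 9 ∣ k; and since 189 = 27·7, k = 7·(27q), so 7 ∣ k.

Only the forward direction holds.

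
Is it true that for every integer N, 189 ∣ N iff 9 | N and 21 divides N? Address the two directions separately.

Forward direction. If 189 ∣ N, write N = 189q. Since 189 = 21·9, N = 9·(21q), so 9 ∣ N; and since 189 = 9·21, N = 21·(9q), so 21 ∣ N.

Converse. This fails: take N = 63. Both 9 ∣ 63 and 21 ∣ 63, yet 63 is not a multiple of 189 (since 63 = 0·189 + 63), so 189 ∤ 63.

(⇒) holds; (⇐) fails.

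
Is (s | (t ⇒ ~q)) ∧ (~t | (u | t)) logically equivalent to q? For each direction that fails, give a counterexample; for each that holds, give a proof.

Neither implication holds.

(⟹) This fails. Under s = F, u = F, q = F, t = F, the left side is true but the right side is false.

(⟸) This fails. Under s = F, u = F, q = T, t = T, the left side is false but the right side is true.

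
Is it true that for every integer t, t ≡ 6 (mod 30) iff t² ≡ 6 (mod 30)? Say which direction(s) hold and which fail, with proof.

(⟹) Suppose t ≡ 6 (mod 30). Write t = 30j + 6. Then (30j + 6)² = 900j² + 360j + 36 = 30(30j² + 12j + 1) + 6, so t² ≡ 6 (mod 30).

(⟸) This fails: take t = 24. Then 24² = 576 ≡ 6 (mod 30), yet 24 ≡ 24 (mod 30), not 6.

Not equivalent: only (⇒) holds.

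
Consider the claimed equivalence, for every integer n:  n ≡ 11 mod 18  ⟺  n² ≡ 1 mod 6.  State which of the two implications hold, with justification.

(⇐) This fails: take n = 1. Then 1² = 1 ≡ 1 (mod 6), yet 1 ≡ 1 (mod 18), not 11.

(⇒) Suppose n ≡ 11 (mod 18). Then n² ≡ 11² = 121 (mod 18), and since 6 ∣ 18, also n² ≡ 1 (mod 6).

The forward direction holds; the converse fails.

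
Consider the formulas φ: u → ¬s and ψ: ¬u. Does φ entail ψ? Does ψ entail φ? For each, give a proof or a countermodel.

(⟹) This fails. Under u = T, s = F, the left side is true but the right side is false.

(⟸) Assume the antecedent. If u is true, the antecedent cannot hold. If u is false, u → ¬s reduces to true regardless of the other variables. Either way u → ¬s holds.

Not equivalent: only (⇐) holds.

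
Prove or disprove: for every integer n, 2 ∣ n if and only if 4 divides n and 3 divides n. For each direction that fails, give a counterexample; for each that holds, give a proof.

Not equivalent: only (⇐) holds.

(→) This fails: take n = 2. Certainly 2 ∣ 2, but 4 ∤ 2.

(←) Suppose 4 ∣ n and 3 ∣ n. Any common multiple of 4 and 3 is a multiple of their lcm; here gcd(4, 3) = 1, so lcm(4, 3) = 4·3 = 12, so 12 ∣ n. Since 2 ∣ 12, it follows that 2 ∣ n.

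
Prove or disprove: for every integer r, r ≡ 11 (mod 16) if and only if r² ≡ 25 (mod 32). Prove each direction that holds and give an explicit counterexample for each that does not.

Not equivalent: only (⇒) holds.

[⇐] This fails: take r = 5. Then 5² = 25 ≡ 25 (mod 32), yet 5 ≡ 5 (mod 16), not 11.

[⇒] Suppose r ≡ 11 (mod 16). Working modulo 32, r ∈ {11, 27}; for each such r, r² ≡ 25 (mod 32).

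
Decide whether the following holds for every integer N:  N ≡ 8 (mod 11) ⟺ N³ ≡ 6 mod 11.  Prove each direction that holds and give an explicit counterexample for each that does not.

Both directions hold.

Converse. For the converse, argue contrapositively. If N ≢ 8 (mod 11), then N is congruent to one of 0, 1, 2, 3, 4, 5, 6, 7, 9, 10 modulo 11, and these give N³ ≡ 0, 1, 8, 5, 9, 4, 7, 2, 3, 10 respectively — never 6.

Forward direction. Suppose N ≡ 8 (mod 11). Write N = 11j + 8. Then (11j + 8)³ = 1331j³ + 2904j² + 2112j + 512 = 11(121j³ + 264j² + 192j + 46) + 6, so N³ ≡ 6 (mod 11).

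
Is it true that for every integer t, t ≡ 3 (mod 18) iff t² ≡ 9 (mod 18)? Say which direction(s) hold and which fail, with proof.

[⇒] Suppose t ≡ 3 (mod 18). Write t = 18j + 3. Then (18j + 3)² = 324j² + 108j + 9 = 18(18j² + 6j) + 9, so t² ≡ 9 (mod 18).

[⇐] This fails: take t = 9. Then 9² = 81 ≡ 9 (mod 18), yet 9 ≡ 9 (mod 18), not 3.

Not equivalent: only (⇒) holds.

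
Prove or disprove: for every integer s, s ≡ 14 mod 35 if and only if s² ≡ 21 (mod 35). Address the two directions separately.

[⇒] Suppose s ≡ 14 mod 35. Write s = 35j + 14. Then (35j + 14)² = 1225j² + 980j + 196 = 35(35j² + 28j + 5) + 21, so s² ≡ 21 (mod 35).

[⇐] This fails: take s = 21. Then 21² = 441 ≡ 21 (mod 35), yet 21 ≡ 21 (mod 35), not 14.

Only the forward implication holds.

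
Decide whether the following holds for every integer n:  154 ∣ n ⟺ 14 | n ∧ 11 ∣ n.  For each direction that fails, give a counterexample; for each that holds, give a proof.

The biconditional holds.

[⇒] If 154 ∣ n, write n = 154q. Since 154 = 11·14, n = 14·(11q), so 14 ∣ n; and since 154 = 14·11, n = 11·(14q), so 11 ∣ n.

[⇐] Suppose 14 ∣ n and 11 ∣ n. Any common multiple of 14 and 11 is a multiple of their lcm; here gcd(14, 11) = 1, so lcm(14, 11) = 14·11 = 154, so 154 ∣ n.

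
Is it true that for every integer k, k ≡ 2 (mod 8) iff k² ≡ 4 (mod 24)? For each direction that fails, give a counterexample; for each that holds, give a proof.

[⇒] This fails: take k = 18. Then 18 ≡ 2 (mod 8), but 18² = 324 ≡ 12 (mod 24), not 4.

[⇐] This fails: take k = 14. Then 14² = 196 ≡ 4 (mod 24), yet 14 ≡ 6 (mod 8), not 2.

Both directions fail.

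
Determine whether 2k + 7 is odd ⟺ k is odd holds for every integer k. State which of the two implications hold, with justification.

Not equivalent: only (⇐) holds.

(⇐) Suppose k is odd. Since 2 is even, 2k is even for every k, so 2k + 7 has the same parity as 7, which is odd. Hence 2k + 7 is odd.

(⇒) This fails: take k = 2. Then 2k + 7 = 11, which is odd, yet k = 2 is even, not odd.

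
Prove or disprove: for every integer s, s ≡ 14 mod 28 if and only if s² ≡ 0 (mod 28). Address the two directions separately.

The forward direction holds; the converse fails.

(⇐) This fails: take s = 0. Then 0² = 0 ≡ 0 (mod 28), yet 0 ≡ 0 (mod 28), not 14.

(⇒) Suppose s ≡ 14 mod 28. Write s = 28j + 14. Then (28j + 14)² = 784j² + 784j + 196 = 28(28j² + 28j + 7) + 0, so s² ≡ 0 (mod 28).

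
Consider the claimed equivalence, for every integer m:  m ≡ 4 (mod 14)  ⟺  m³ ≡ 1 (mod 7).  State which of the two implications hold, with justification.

Only the forward implication holds.

(→) Suppose m ≡ 4 (mod 14). Then m³ ≡ 4³ = 64 (mod 14), and since 7 ∣ 14, also m³ ≡ 1 (mod 7).

(←) This fails: take m = 1. Then 1³ = 1 ≡ 1 (mod 7), yet 1 ≡ 1 (mod 14), not 4.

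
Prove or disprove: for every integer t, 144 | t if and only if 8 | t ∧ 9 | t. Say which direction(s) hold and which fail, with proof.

Forward direction. If 144 ∣ t, write t = 144q. Since 144 = 18·8, t = 8·(18q), so 8 ∣ t; and since 144 = 16·9, t = 9·(16q), so 9 ∣ t.

Converse. This fails: take t = 72. Both 8 ∣ 72 and 9 ∣ 72, yet 72 is not a multiple of 144 (since 72 = 0·144 + 72), so 144 ∤ 72.

Only the forward implication holds.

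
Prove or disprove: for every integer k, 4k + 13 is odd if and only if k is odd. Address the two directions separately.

(⇒) fails; (⇐) holds.

[⇒] This fails: take k = 6. Then 4k + 13 = 37, which is odd, yet k = 6 is even, not odd.

[⇐] Suppose k is odd. Since 4 is even, 4k is even for every k, so 4k + 13 has the same parity as 13, which is odd. Hence 4k + 13 is odd.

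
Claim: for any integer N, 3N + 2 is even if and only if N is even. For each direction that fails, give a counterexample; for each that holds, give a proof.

(⟸) Suppose N is even; write N = 2j. Then 3N + 2 = 3·(2j) + 2 = 2·3j + 2, which is even.

(⟹) Suppose 3N + 2 is even. Since 3 is odd, 3N and N have the same parity, so 3N + 2 ≡ N + 2 (mod 2). As 2 is even, 3N + 2 is even exactly when N is even. Thus N is even.

The biconditional holds.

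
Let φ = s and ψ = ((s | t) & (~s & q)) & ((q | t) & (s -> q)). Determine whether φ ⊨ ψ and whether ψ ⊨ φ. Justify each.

Neither implication holds.

[⇒] This fails. Under s = T, t = F, q = F, the left side is true but the right side is false.

[⇐] This fails. Under s = F, t = T, q = T, the left side is false but the right side is true.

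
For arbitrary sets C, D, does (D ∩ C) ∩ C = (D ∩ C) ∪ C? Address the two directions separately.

Only the forward inclusion holds.

(⊆) Let x ∈ (D ∩ C) ∩ C. Then x ∈ C ∩ D, from which x ∈ (D ∩ C) ∪ C.

(⊇) This inclusion fails. Take C = {1}, D = ∅; then 1 ∈ (D ∩ C) ∪ C but 1 ∉ (D ∩ C) ∩ C.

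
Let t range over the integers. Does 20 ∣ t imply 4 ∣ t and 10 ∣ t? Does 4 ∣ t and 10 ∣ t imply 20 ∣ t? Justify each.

The biconditional holds.

Forward direction. If 20 ∣ t, write t = 20q. Since 20 = 5·4, t = 4·(5q), so 4 ∣ t; and since 20 = 2·10, t = 10·(2q), so 10 ∣ t.

Converse. Suppose 4 ∣ t and 10 ∣ t. Any common multiple of 4 and 10 is a multiple of their lcm; here lcm(4, 10) = 4·10/gcd(4, 10) = 40/2 = 20, so 20 ∣ t.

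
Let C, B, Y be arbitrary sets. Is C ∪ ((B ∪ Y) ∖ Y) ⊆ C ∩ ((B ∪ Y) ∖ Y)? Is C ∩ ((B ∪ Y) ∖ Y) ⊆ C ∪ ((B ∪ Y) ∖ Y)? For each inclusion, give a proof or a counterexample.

(⊇) Let x ∈ C ∩ ((B ∪ Y) ∖ Y). Then x ∈ C ∩ B and x ∉ Y, from which x ∈ C ∪ ((B ∪ Y) ∖ Y).

(⊆) This inclusion fails. Take C = {1}, B = ∅, Y = ∅; then 1 ∈ C ∪ ((B ∪ Y) ∖ Y) but 1 ∉ C ∩ ((B ∪ Y) ∖ Y).

The sets are not equal: only the reverse inclusion holds.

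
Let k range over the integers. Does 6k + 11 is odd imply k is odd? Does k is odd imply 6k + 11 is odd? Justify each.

Only the converse holds.

(⇐) Suppose k is odd. Since 6 is even, 6k is even for every k, so 6k + 11 has the same parity as 11, which is odd. Hence 6k + 11 is odd.

(⇒) This fails: take k = 2. Then 6k + 11 = 23, which is odd, yet k = 2 is even, not odd.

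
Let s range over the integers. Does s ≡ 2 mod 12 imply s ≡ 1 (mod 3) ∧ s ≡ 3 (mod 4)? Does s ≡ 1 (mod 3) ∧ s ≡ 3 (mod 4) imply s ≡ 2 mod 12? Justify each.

Both directions fail.

Forward direction. This fails: s = 2 gives 2 ≡ 2 (mod 12) but 2 ≡ 2 (mod 3), so the conjunction on the right does not hold.

Converse. This fails: s = 7 satisfies both congruences on the right (7 ≡ 1 mod 3 and 7 ≡ 3 mod 4) yet 7 ≡ 7 (mod 12), not 2.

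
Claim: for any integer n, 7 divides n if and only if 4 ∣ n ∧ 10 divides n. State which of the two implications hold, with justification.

(⇒) This fails: take n = 7. Certainly 7 ∣ 7, but 4 ∤ 7.

(⇐) This fails: take n = 20. Both 4 ∣ 20 and 10 ∣ 20, yet 20 is not a multiple of 7 (since 20 = 2·7 + 6), so 7 ∤ 20.

(⇒) fails and (⇐) fails.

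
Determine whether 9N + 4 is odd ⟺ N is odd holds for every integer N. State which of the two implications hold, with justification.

Both directions hold; the statement is true.

[⇐] Suppose N is odd; write N = 2j + 1. Then 9N + 4 = 9·(2j + 1) + 4 = 2·9j + 13, which is odd.

[⇒] Suppose 9N + 4 is odd. Since 9 is odd, 9N and N have the same parity, so 9N + 4 ≡ N + 4 (mod 2). As 4 is even, 9N + 4 is odd exactly when N is odd. Thus N is odd.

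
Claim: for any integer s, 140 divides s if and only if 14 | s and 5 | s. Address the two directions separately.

Only the forward direction holds.

Forward direction. If 140 ∣ s, write s = 140q. Since 140 = 10·14, s = 14·(10q), so 14 ∣ s; and since 140 = 28·5, s = 5·(28q), so 5 ∣ s.

Converse. This fails: take s = 70. Both 14 ∣ 70 and 5 ∣ 70, yet 70 is not a multiple of 140 (since 70 = 0·140 + 70), so 140 ∤ 70.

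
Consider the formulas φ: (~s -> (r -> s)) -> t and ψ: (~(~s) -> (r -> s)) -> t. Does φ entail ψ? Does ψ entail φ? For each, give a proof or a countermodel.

(⟹) This fails. Under t = F, s = F, r = T, the left side is true but the right side is false.

(⟸) Assume the antecedent. If t is true, (~s -> (r -> s)) -> t reduces to true regardless of the other variables. If t is false, the antecedent cannot hold. Either way (~s -> (r -> s)) -> t holds.

Only the reverse direction holds.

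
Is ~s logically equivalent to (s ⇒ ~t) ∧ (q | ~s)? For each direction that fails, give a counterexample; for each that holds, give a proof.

Not equivalent: only (⇒) holds.

(⟹) Assume the antecedent. If s is true, the antecedent cannot hold. If s is false, (s ⇒ ~t) ∧ (q | ~s) reduces to true regardless of the other variables. Either way (s ⇒ ~t) ∧ (q | ~s) holds.

(⟸) This fails. Under s = T, t = F, q = T, the left side is false but the right side is true.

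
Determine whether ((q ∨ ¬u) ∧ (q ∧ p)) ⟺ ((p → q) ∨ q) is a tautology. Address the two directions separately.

Not equivalent: only (⇒) holds.

(⇒) Assume the antecedent. If u is true, the antecedent forces (u = T, p = T, q = T), and (p → q) ∨ q holds there. If u is false, the antecedent forces (u = F, p = T, q = T), and (p → q) ∨ q holds there. Either way (p → q) ∨ q holds.

(⇐) This fails. Under u = F, p = F, q = F, the left side is false but the right side is true.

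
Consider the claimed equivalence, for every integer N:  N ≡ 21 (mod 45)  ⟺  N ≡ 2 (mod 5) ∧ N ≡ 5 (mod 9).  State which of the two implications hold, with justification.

Both directions fail.

(⟹) This fails: N = 21 gives 21 ≡ 21 (mod 45) but 21 ≡ 1 (mod 5), so the conjunction on the right does not hold.

(⟸) This fails: N = 32 satisfies both congruences on the right (32 ≡ 2 mod 5 and 32 ≡ 5 mod 9) yet 32 ≡ 32 (mod 45), not 21.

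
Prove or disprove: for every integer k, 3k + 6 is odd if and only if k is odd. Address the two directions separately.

(⟹) Suppose 3k + 6 is odd. Since 3 is odd, 3k and k have the same parity, so 3k + 6 ≡ k + 6 (mod 2). As 6 is even, 3k + 6 is odd exactly when k is odd. Thus k is odd.

(⟸) Conversely, suppose k is odd; write k = 2j + 1. Then 3k + 6 = 3·(2j + 1) + 6 = 2·3j + 9, which is odd.

The biconditional holds.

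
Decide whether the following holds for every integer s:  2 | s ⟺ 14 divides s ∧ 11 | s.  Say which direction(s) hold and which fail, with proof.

The forward direction fails; the converse holds.

[⇐] Suppose 14 ∣ s and 11 ∣ s. Any common multiple of 14 and 11 is a multiple of their lcm; here gcd(14, 11) = 1, so lcm(14, 11) = 14·11 = 154, so 154 ∣ s. Since 2 ∣ 154, it follows that 2 ∣ s.

[⇒] This fails: take s = 2. Certainly 2 ∣ 2, but 14 ∤ 2.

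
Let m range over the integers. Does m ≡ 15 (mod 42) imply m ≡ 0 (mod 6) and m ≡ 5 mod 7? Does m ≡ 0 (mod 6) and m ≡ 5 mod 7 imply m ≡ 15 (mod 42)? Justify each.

Forward direction. This fails: m = 15 gives 15 ≡ 15 (mod 42) but 15 ≡ 3 (mod 6), so the conjunction on the right does not hold.

Converse. This fails: m = 12 satisfies both congruences on the right (12 ≡ 0 mod 6 and 12 ≡ 5 mod 7) yet 12 ≡ 12 (mod 42), not 15.

Both directions fail.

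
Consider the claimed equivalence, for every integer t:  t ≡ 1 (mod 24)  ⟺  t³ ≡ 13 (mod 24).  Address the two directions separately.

Neither implication holds.

(→) This fails: take t = 1. Then 1 ≡ 1 (mod 24), but 1³ = 1 ≡ 1 (mod 24), not 13.

(←) This fails: take t = 13. Then 13³ = 2197 ≡ 13 (mod 24), yet 13 ≡ 13 (mod 24), not 1.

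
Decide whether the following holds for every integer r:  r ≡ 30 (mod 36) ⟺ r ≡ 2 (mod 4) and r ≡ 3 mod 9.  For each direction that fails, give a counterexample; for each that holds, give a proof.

Both directions hold.

(⟹) Suppose r ≡ 30 (mod 36); write r = 36j + 30. Since 4 ∣ 36, reducing mod 4 gives r ≡ 30 ≡ 2 (mod 4); since 9 ∣ 36, reducing mod 9 gives r ≡ 30 ≡ 3 (mod 9).

(⟸) Conversely, if r ≡ 2 (mod 4) and r ≡ 3 (mod 9), then by the Chinese remainder theorem r ≡ 30 (mod 36). This is exactly r ≡ 30 (mod 36).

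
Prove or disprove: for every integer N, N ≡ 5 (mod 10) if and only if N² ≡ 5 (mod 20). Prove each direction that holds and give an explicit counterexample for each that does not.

(⇐) The residues r modulo 20 with r² ≡ 5 (mod 20) are exactly {5, 15}, and each is ≡ 5 (mod 10).

(⇒) Suppose N ≡ 5 (mod 10). Working modulo 20, N ∈ {5, 15}; for each such r, r² ≡ 5 (mod 20).

Both directions hold.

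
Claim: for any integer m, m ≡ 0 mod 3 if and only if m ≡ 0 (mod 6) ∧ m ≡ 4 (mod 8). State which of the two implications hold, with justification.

Only the converse holds.

(⟹) This fails: m = 0 gives 0 ≡ 0 (mod 3) but 0 ≡ 0 (mod 8), so the conjunction on the right does not hold.

(⟸) Conversely, if m ≡ 0 (mod 6) and m ≡ 4 (mod 8), then by the Chinese remainder theorem m ≡ 12 (mod 24). Since 12 ≡ 0 (mod 3) and 3 ∣ 24, we get m ≡ 0 (mod 3).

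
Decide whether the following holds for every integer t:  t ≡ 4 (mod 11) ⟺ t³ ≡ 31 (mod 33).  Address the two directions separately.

The forward direction fails; the converse holds.

Converse. The residues r modulo 33 with r³ ≡ 31 (mod 33) are exactly {4}, and each is ≡ 4 (mod 11).

Forward direction. This fails: take t = 15. Then 15 ≡ 4 (mod 11), but 15³ = 3375 ≡ 9 (mod 33), not 31.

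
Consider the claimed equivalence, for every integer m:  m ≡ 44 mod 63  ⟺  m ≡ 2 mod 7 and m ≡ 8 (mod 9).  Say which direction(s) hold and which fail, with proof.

Both directions hold; the statement is true.

(⟹) Suppose m ≡ 44 (mod 63); write m = 63j + 44. Since 7 ∣ 63, reducing mod 7 gives m ≡ 44 ≡ 2 (mod 7); since 9 ∣ 63, reducing mod 9 gives m ≡ 44 ≡ 8 (mod 9).

(⟸) Conversely, if m ≡ 2 (mod 7) and m ≡ 8 (mod 9), then by the Chinese remainder theorem m ≡ 44 (mod 63). This is exactly m ≡ 44 (mod 63).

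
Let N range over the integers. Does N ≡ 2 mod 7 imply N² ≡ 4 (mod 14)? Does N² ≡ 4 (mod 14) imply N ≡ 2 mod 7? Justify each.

[⇒] This fails: take N = 9. Then 9 ≡ 2 (mod 7), but 9² = 81 ≡ 11 (mod 14), not 4.

[⇐] This fails: take N = 12. Then 12² = 144 ≡ 4 (mod 14), yet 12 ≡ 5 (mod 7), not 2.

Both directions fail.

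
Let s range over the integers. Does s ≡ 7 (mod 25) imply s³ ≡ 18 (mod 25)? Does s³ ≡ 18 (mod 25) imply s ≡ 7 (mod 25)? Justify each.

Both directions hold; the statement is true.

(⇒) Suppose s ≡ 7 (mod 25). Write s = 25j + 7. Then (25j + 7)³ = 15625j³ + 13125j² + 3675j + 343 = 25(625j³ + 525j² + 147j + 13) + 18, so s³ ≡ 18 (mod 25).

(⇐) Conversely, suppose s³ ≡ 18 (mod 25). The only residue r in {0, …, 24} with r³ ≡ 18 (mod 25) is r = 7, so s ≡ 7 (mod 25).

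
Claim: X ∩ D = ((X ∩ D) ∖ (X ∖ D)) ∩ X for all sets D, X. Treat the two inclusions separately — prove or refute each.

(⟹) Let x ∈ X ∩ D. Then x ∈ D ∩ X, from which x ∈ ((X ∩ D) ∖ (X ∖ D)) ∩ X.

(⟸) Let x ∈ ((X ∩ D) ∖ (X ∖ D)) ∩ X. Then x ∈ D ∩ X, from which x ∈ X ∩ D.

Both inclusions hold.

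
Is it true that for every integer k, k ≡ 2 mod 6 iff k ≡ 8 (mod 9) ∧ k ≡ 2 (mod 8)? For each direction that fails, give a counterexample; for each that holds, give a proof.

Only the converse holds.

(⟹) This fails: k = 32 gives 32 ≡ 2 (mod 6) but 32 ≡ 5 (mod 9), so the conjunction on the right does not hold.

(⟸) Conversely, if k ≡ 8 (mod 9) and k ≡ 2 (mod 8), then by the Chinese remainder theorem k ≡ 26 (mod 72). Since 26 ≡ 2 (mod 6) and 6 ∣ 72, we get k ≡ 2 (mod 6).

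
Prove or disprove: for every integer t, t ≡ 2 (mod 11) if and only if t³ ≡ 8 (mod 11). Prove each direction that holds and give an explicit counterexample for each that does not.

The biconditional holds.

(⇒) Suppose t ≡ 2 (mod 11). Write t = 11j + 2. Then (11j + 2)³ = 1331j³ + 726j² + 132j + 8 = 11(121j³ + 66j² + 12j) + 8, so t³ ≡ 8 (mod 11).

(⇐) For the converse, argue contrapositively. If t ≢ 2 (mod 11), then t is congruent to one of 0, 1, 3, 4, 5, 6, 7, 8, 9, 10 modulo 11, and these give t³ ≡ 0, 1, 5, 9, 4, 7, 2, 6, 3, 10 respectively — never 8.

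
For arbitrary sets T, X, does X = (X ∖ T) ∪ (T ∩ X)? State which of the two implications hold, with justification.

Forward inclusion. Let x ∈ X. Then either x ∈ X and x ∉ T; or x ∈ T ∩ X. In each case x ∈ (X ∖ T) ∪ (T ∩ X), so X ⊆ (X ∖ T) ∪ (T ∩ X).

Reverse inclusion. Let x ∈ (X ∖ T) ∪ (T ∩ X). Then either x ∈ X and x ∉ T; or x ∈ T ∩ X. In each case x ∈ X, so (X ∖ T) ∪ (T ∩ X) ⊆ X.

Both inclusions hold.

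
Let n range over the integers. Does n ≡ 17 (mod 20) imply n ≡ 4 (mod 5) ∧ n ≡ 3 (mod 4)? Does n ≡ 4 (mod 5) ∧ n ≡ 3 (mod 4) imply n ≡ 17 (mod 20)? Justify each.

Neither implication holds.

(⇒) This fails: n = 17 gives 17 ≡ 17 (mod 20) but 17 ≡ 2 (mod 5), so the conjunction on the right does not hold.

(⇐) This fails: n = 19 satisfies both congruences on the right (19 ≡ 4 mod 5 and 19 ≡ 3 mod 4) yet 19 ≡ 19 (mod 20), not 17.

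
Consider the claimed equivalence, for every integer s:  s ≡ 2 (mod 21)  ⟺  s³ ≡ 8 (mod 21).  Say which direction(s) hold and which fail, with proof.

[⇒] Suppose s ≡ 2 (mod 21). Write s = 21j + 2. Then (21j + 2)³ = 9261j³ + 2646j² + 252j + 8 = 21(441j³ + 126j² + 12j) + 8, so s³ ≡ 8 (mod 21).

[⇐] This fails: take s = 8. Then 8³ = 512 ≡ 8 (mod 21), yet 8 ≡ 8 (mod 21), not 2.

Not equivalent: only (⇒) holds.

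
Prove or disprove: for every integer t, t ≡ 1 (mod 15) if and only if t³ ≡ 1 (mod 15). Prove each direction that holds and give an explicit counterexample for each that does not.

(→) Suppose t ≡ 1 (mod 15). Write t = 15j + 1. Then (15j + 1)³ = 3375j³ + 675j² + 45j + 1 = 15(225j³ + 45j² + 3j) + 1, so t³ ≡ 1 (mod 15).

(←) Conversely, suppose t³ ≡ 1 (mod 15). The only residue r in {0, …, 14} with r³ ≡ 1 (mod 15) is r = 1, so t ≡ 1 (mod 15).

Equivalent; both directions hold.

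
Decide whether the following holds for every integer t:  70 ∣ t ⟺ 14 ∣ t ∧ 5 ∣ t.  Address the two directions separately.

Both directions hold.

(⇒) If 70 ∣ t, write t = 70q. Since 70 = 5·14, t = 14·(5q), so 14 ∣ t; and since 70 = 14·5, t = 5·(14q), so 5 ∣ t.

(⇐) Suppose 14 ∣ t and 5 ∣ t. Any common multiple of 14 and 5 is a multiple of their lcm; here gcd(14, 5) = 1, so lcm(14, 5) = 14·5 = 70, so 70 ∣ t.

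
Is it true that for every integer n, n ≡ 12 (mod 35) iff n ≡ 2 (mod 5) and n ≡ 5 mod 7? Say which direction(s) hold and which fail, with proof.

Equivalent; both directions hold.

(⇒) Suppose n ≡ 12 (mod 35); write n = 35j + 12. Since 5 ∣ 35, reducing mod 5 gives n ≡ 12 ≡ 2 (mod 5); since 7 ∣ 35, reducing mod 7 gives n ≡ 12 ≡ 5 (mod 7).

(⇐) Conversely, if n ≡ 2 (mod 5) and n ≡ 5 (mod 7), then by the Chinese remainder theorem n ≡ 12 (mod 35). This is exactly n ≡ 12 (mod 35).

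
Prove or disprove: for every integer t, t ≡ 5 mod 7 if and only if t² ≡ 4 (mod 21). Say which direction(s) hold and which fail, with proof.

Forward direction. This fails: take t = 12. Then 12 ≡ 5 (mod 7), but 12² = 144 ≡ 18 (mod 21), not 4.

Converse. This fails: take t = 2. Then 2² = 4 ≡ 4 (mod 21), yet 2 ≡ 2 (mod 7), not 5.

(⇒) fails and (⇐) fails.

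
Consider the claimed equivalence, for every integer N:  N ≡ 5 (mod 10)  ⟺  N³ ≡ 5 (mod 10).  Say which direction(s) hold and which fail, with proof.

(→) Suppose N ≡ 5 (mod 10). Write N = 10j + 5. Then (10j + 5)³ = 1000j³ + 1500j² + 750j + 125 = 10(100j³ + 150j² + 75j + 12) + 5, so N³ ≡ 5 (mod 10).

(←) For the converse, argue contrapositively. If N ≢ 5 (mod 10), then N is congruent to one of 0, 1, 2, 3, 4, 6, 7, 8, 9 modulo 10, and these give N³ ≡ 0, 1, 8, 7, 4, 6, 3, 2, 9 respectively — never 5.

The biconditional holds.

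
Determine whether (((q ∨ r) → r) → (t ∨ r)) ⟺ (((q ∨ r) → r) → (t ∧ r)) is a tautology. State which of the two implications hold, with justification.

Only the converse holds.

(⇐) Assume the antecedent. If q is true, ((q ∨ r) → r) → (t ∨ r) reduces to true regardless of the other variables. If q is false, the antecedent forces (q = F, t = T, r = T), and ((q ∨ r) → r) → (t ∨ r) holds there. Either way ((q ∨ r) → r) → (t ∨ r) holds.

(⇒) This fails. Under q = F, t = T, r = F, the left side is true but the right side is false.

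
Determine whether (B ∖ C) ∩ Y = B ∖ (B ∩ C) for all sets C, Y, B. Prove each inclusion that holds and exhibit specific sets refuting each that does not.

The sets are not equal: only the forward inclusion holds.

(⊆) Let x ∈ (B ∖ C) ∩ Y. Then x ∈ Y ∩ B and x ∉ C, from which x ∈ B ∖ (B ∩ C).

(⊇) This inclusion fails. Take C = ∅, Y = ∅, B = {1}; then 1 ∈ B ∖ (B ∩ C) but 1 ∉ (B ∖ C) ∩ Y.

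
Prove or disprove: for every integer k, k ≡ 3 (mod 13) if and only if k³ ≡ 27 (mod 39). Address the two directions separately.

(⇒) fails and (⇐) fails.

(⟹) This fails: take k = 16. Then 16 ≡ 3 (mod 13), but 16³ = 4096 ≡ 1 (mod 39), not 27.

(⟸) This fails: take k = 9. Then 9³ = 729 ≡ 27 (mod 39), yet 9 ≡ 9 (mod 13), not 3.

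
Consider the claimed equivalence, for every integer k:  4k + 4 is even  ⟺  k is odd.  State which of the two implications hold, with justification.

(⇒) fails; (⇐) holds.

[⇒] This fails: take k = 6. Then 4k + 4 = 28, which is even, yet k = 6 is even, not odd.

[⇐] Suppose k is odd. Since 4 is even, 4k is even for every k, so 4k + 4 has the same parity as 4, which is even. Hence 4k + 4 is even.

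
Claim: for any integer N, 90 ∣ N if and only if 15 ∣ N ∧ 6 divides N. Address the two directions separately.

Only the forward implication holds.

Forward direction. If 90 ∣ N, write N = 90q. Since 90 = 6·15, N = 15·(6q), so 15 ∣ N; and since 90 = 15·6, N = 6·(15q), so 6 ∣ N.

Converse. This fails: take N = 30. Both 15 ∣ 30 and 6 ∣ 30, yet 30 is not a multiple of 90 (since 30 = 0·90 + 30), so 90 ∤ 30.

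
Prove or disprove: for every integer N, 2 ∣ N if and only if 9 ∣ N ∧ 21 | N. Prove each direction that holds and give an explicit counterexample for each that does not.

[⇒] This fails: take N = 2. Certainly 2 ∣ 2, but 9 ∤ 2.

[⇐] This fails: take N = 63. Both 9 ∣ 63 and 21 ∣ 63, yet 63 is not a multiple of 2 (since 63 = 31·2 + 1), so 2 ∤ 63.

Neither implication holds.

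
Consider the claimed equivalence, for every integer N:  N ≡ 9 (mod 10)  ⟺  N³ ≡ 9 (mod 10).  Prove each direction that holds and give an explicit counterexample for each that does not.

Equivalent; both directions hold.

(⟸) For the converse, argue contrapositively. If N ≢ 9 (mod 10), then N is congruent to one of 0, 1, 2, 3, 4, 5, 6, 7, 8 modulo 10, and these give N³ ≡ 0, 1, 8, 7, 4, 5, 6, 3, 2 respectively — never 9.

(⟹) Suppose N ≡ 9 (mod 10). Write N = 10j + 9. Then (10j + 9)³ = 1000j³ + 2700j² + 2430j + 729 = 10(100j³ + 270j² + 243j + 72) + 9, so N³ ≡ 9 (mod 10).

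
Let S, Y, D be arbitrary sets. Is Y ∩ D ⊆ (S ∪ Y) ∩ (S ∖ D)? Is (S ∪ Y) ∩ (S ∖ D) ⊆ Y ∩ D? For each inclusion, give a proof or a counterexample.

(⟹) This inclusion fails. Take S = ∅, Y = {1}, D = {1}; then 1 ∈ Y ∩ D but 1 ∉ (S ∪ Y) ∩ (S ∖ D).

(⟸) This inclusion fails. Take S = {1}, Y = ∅, D = ∅; then 1 ∈ (S ∪ Y) ∩ (S ∖ D) but 1 ∉ Y ∩ D.

(⊆) fails and (⊇) fails.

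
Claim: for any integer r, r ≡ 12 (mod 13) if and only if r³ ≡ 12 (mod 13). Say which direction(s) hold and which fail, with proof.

Only the forward direction holds.

(←) This fails: take r = 4. Then 4³ = 64 ≡ 12 (mod 13), yet 4 ≡ 4 (mod 13), not 12.

(→) Suppose r ≡ 12 (mod 13). Write r = 13j + 12. Then (13j + 12)³ = 2197j³ + 6084j² + 5616j + 1728 = 13(169j³ + 468j² + 432j + 132) + 12, so r³ ≡ 12 (mod 13).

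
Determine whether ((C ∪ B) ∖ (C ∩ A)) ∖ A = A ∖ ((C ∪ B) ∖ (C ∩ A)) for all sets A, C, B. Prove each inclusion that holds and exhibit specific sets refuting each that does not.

Forward inclusion. This inclusion fails. Take A = ∅, C = {1}, B = ∅; then 1 ∈ ((C ∪ B) ∖ (C ∩ A)) ∖ A but 1 ∉ A ∖ ((C ∪ B) ∖ (C ∩ A)).

Reverse inclusion. This inclusion fails. Take A = {1}, C = ∅, B = ∅; then 1 ∈ A ∖ ((C ∪ B) ∖ (C ∩ A)) but 1 ∉ ((C ∪ B) ∖ (C ∩ A)) ∖ A.

Neither inclusion holds.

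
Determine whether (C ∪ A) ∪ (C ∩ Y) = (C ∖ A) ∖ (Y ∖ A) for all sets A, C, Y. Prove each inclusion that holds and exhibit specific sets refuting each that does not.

The sets are not equal: only the reverse inclusion holds.

(⊆) This inclusion fails. Take A = {1}, C = ∅, Y = ∅; then 1 ∈ (C ∪ A) ∪ (C ∩ Y) but 1 ∉ (C ∖ A) ∖ (Y ∖ A).

(⊇) Let x ∈ (C ∖ A) ∖ (Y ∖ A). Then x ∈ C and x ∉ A, Y, from which x ∈ (C ∪ A) ∪ (C ∩ Y).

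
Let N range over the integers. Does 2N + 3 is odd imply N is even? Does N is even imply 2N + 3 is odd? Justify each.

(⇒) fails; (⇐) holds.

(⟸) Suppose N is even. Since 2 is even, 2N is even for every N, so 2N + 3 has the same parity as 3, which is odd. Hence 2N + 3 is odd.

(⟹) This fails: take N = 1. Then 2N + 3 = 5, which is odd, yet N = 1 is odd, not even.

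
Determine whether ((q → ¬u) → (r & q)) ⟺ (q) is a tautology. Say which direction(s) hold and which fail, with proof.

(⟹) Assume the antecedent. If q is true, q reduces to true regardless of the other variables. If q is false, the antecedent cannot hold. Either way q holds.

(⟸) This fails. Under q = T, r = F, u = F, the left side is false but the right side is true.

Only the forward implication holds.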